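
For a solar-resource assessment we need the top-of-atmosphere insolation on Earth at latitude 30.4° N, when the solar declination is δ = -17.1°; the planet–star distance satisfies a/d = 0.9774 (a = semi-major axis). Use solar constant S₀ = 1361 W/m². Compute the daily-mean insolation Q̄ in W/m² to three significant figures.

cos H₀ = −tan(+30.4°) tan(-17.100°) = 0.1805, H₀ = 1.3893 rad.
Bracket: H₀ sin φ sin δ + cos φ cos δ sin H₀ = 1.3893×0.50603×-0.29404 + 0.86251×0.95579×0.98358 = -0.206718 + 0.810842 = 0.604124.
Inverse-square distance factor (a/d)² = 0.9774² = 0.955311.
Q̄ = (S₀/π) × 0.955311 × [bracket] = (1361/π) × 0.955311 × 0.604124 = 250.0 W/m².

Q̄ ≈ 250 W/m²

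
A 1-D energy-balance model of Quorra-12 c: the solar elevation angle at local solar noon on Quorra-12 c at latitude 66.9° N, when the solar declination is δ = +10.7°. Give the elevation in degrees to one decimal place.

33.8°

At local noon the hour angle is zero, so the zenith angle equals |ϕ − δ| = |+66.9° − (+10.700°)| = 56.200°.
Elevation = 90° − 56.200° = 33.8°.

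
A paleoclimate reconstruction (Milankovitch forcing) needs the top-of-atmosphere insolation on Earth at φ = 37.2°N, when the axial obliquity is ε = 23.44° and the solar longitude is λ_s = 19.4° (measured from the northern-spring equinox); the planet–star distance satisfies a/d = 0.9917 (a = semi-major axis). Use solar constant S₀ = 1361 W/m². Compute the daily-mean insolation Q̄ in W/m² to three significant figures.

Solar declination: sin δ = sin ε · sin λ_s = sin 23.44° × sin 19.4° = 0.13213, so δ = +7.593°.
cos H₀ = −tan(+37.2°) tan(+7.593°) = -0.1012, H₀ = 1.6721 rad.
Bracket: H₀ sin φ sin δ + cos φ cos δ sin H₀ = 1.6721×0.60460×0.13213 + 0.79653×0.99123×0.99487 = 0.133577 + 0.785494 = 0.919071.
Inverse-square distance factor (a/d)² = 0.9917² = 0.983469.
Q̄ = (S₀/π) × 0.983469 × [bracket] = (1361/π) × 0.983469 × 0.919071 = 391.6 W/m².

Q̄ ≈ 392 W/m²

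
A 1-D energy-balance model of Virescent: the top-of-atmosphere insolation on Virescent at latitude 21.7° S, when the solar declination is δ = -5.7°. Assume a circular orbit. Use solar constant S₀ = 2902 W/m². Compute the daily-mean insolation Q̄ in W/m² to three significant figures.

Q̄ ≈ 908 W/m²

cos H₀ = −tan(-21.7°) tan(-5.700°) = -0.0397, H₀ = 1.6105 rad.
Bracket: H₀ sin φ sin δ + cos φ cos δ sin H₀ = 1.6105×-0.36975×-0.09932 + 0.92913×0.99506×0.99921 = 0.059143 + 0.923810 = 0.982953.
Q̄ = (S₀/π) × [bracket] = (2902/π) × 0.982953 = 908.0 W/m².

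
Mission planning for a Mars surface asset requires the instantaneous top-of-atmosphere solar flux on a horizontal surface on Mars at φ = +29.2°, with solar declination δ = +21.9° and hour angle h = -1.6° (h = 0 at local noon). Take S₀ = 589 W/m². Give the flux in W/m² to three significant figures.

584 W/m²

cos θ_z = sin φ sin δ + cos φ cos δ cos h = 0.181966 + 0.809613 = 0.991579.
Flux = S₀ · cos θ_z = 589 × 0.991579 = 584.0 W/m².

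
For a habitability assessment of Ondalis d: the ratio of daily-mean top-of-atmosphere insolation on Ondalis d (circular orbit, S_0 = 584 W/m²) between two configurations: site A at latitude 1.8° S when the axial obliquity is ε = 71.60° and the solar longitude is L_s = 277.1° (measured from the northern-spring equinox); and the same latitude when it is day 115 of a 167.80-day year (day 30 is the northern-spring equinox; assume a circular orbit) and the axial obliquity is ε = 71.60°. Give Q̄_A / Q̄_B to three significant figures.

— Configuration A (ϕ=-1.8°):
Solar declination: sin δ = sin ε · sin L_s = sin 71.60° × sin 277.1° = -0.94160, so δ = -70.322°.
cos h₀ = −tan(-1.8°) tan(-70.322°) = -0.0879, h₀ = 1.6588 rad.
Bracket: h₀ sin ϕ sin δ + cos ϕ cos δ sin h₀ = 1.6588×-0.03141×-0.94160 + 0.99951×0.33673×0.99613 = 0.049060 + 0.335262 = 0.384322.
Q̄ = (S_0/π) × [bracket] = (584/π) × 0.384322 = 71.443 W/m².
— Configuration B (ϕ=-1.8°):
Solar longitude: L_s = 360° × (115 − 30)/167.80 = 182.360°.
sin δ = sin 71.60° × sin 182.360° = -0.03907, so δ = -2.239°.
cos h₀ = −tan(-1.8°) tan(-2.239°) = -0.0012, h₀ = 1.5720 rad.
Bracket: h₀ sin ϕ sin δ + cos ϕ cos δ sin h₀ = 1.5720×-0.03141×-0.03907 + 0.99951×0.99924×1.00000 = 0.001929 + 0.998750 = 1.000679.
Q̄ = (S_0/π) × [bracket] = (584/π) × 1.000679 = 186.02 W/m².
Ratio Q̄_A / Q̄_B = 71.443 / 186.02 = 0.3841.

Q̄_A / Q̄_B ≈ 0.384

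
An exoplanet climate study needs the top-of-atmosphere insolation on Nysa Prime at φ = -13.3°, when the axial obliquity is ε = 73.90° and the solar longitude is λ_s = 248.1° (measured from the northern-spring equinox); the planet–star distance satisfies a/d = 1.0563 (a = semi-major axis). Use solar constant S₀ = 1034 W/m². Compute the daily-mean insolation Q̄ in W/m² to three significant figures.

Solar declination: sin δ = sin ε · sin λ_s = sin 73.90° × sin 248.1° = -0.89145, so δ = -63.055°.
cos H₀ = −tan(-13.3°) tan(-63.055°) = -0.4651, H₀ = 2.0545 rad.
Bracket: H₀ sin φ sin δ + cos φ cos δ sin H₀ = 2.0545×-0.23005×-0.89145 + 0.97318×0.45313×0.88528 = 0.421333 + 0.390388 = 0.811721.
Inverse-square distance factor (a/d)² = 1.0563² = 1.115770.
Q̄ = (S₀/π) × 1.115770 × [bracket] = (1034/π) × 1.115770 × 0.811721 = 298.1 W/m².

Q̄ ≈ 298 W/m²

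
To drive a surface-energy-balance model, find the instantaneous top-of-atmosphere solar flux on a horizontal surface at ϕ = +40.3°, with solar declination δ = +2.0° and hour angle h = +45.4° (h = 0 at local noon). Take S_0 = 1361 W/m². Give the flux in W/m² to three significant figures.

759 W/m²

cos θ_z = sin ϕ sin δ + cos ϕ cos δ cos h = 0.022573 + 0.535184 = 0.557757.
Flux = S_0 · cos θ_z = 1361 × 0.557757 = 759.1 W/m².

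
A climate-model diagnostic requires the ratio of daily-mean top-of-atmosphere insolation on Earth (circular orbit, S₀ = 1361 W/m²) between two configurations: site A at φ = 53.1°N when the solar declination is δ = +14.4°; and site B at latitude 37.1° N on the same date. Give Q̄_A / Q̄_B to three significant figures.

— Configuration A (φ=+53.1°):
cos H₀ = −tan(+53.1°) tan(+14.400°) = -0.3420, H₀ = 1.9198 rad.
Bracket: H₀ sin φ sin δ + cos φ cos δ sin H₀ = 1.9198×0.79968×0.24869 + 0.60042×0.96858×0.93971 = 0.381795 + 0.546493 = 0.928288.
Q̄ = (S₀/π) × [bracket] = (1361/π) × 0.928288 = 402.15 W/m².
— Configuration B (φ=+37.1°):
cos H₀ = −tan(+37.1°) tan(+14.400°) = -0.1942, H₀ = 1.7662 rad.
Bracket: H₀ sin φ sin δ + cos φ cos δ sin H₀ = 1.7662×0.60321×0.24869 + 0.79758×0.96858×0.98097 = 0.264952 + 0.757819 = 1.022771.
Q̄ = (S₀/π) × [bracket] = (1361/π) × 1.022771 = 443.08 W/m².
Ratio Q̄_A / Q̄_B = 402.15 / 443.08 = 0.9076.

Q̄_A / Q̄_B ≈ 0.908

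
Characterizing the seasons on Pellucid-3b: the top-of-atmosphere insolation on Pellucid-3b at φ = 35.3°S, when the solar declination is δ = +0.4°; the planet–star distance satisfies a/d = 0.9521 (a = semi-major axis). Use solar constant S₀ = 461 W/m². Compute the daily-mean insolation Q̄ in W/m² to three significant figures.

cos H₀ = −tan(-35.3°) tan(+0.400°) = 0.0049, H₀ = 1.5659 rad.
Bracket: H₀ sin φ sin δ + cos φ cos δ sin H₀ = 1.5659×-0.57786×0.00698 + 0.81614×0.99998×0.99999 = -0.006316 + 0.816116 = 0.809800.
Inverse-square distance factor (a/d)² = 0.9521² = 0.906494.
Q̄ = (S₀/π) × 0.906494 × [bracket] = (461/π) × 0.906494 × 0.809800 = 107.7 W/m².

Q̄ ≈ 108 W/m²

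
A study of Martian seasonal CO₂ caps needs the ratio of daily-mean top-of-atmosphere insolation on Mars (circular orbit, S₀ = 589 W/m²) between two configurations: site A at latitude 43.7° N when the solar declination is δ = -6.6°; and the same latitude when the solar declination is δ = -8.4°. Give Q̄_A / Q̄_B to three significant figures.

Q̄_A / Q̄_B ≈ 1.06

— Configuration A (φ=+43.7°):
cos H₀ = −tan(+43.7°) tan(-6.600°) = 0.1106, H₀ = 1.4600 rad.
Bracket: H₀ sin φ sin δ + cos φ cos δ sin H₀ = 1.4600×0.69088×-0.11494 + 0.72297×0.99337×0.99387 = -0.115938 + 0.713774 = 0.597836.
Q̄ = (S₀/π) × [bracket] = (589/π) × 0.597836 = 112.08 W/m².
— Configuration B (φ=+43.7°):
cos H₀ = −tan(+43.7°) tan(-8.400°) = 0.1411, H₀ = 1.4292 rad.
Bracket: H₀ sin φ sin δ + cos φ cos δ sin H₀ = 1.4292×0.69088×-0.14608 + 0.72297×0.98927×0.98999 = -0.144240 + 0.708053 = 0.563813.
Q̄ = (S₀/π) × [bracket] = (589/π) × 0.563813 = 105.71 W/m².
Ratio Q̄_A / Q̄_B = 112.08 / 105.71 = 1.060.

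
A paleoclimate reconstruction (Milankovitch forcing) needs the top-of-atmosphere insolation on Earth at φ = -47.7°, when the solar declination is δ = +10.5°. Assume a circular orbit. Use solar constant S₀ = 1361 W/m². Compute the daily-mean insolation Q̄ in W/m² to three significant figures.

cos H₀ = −tan(-47.7°) tan(+10.500°) = 0.2037, H₀ = 1.3657 rad.
Bracket: H₀ sin φ sin δ + cos φ cos δ sin H₀ = 1.3657×-0.73963×0.18224 + 0.67301×0.98325×0.97904 = -0.184083 + 0.647867 = 0.463784.
Q̄ = (S₀/π) × [bracket] = (1361/π) × 0.463784 = 200.9 W/m².

Q̄ ≈ 201 W/m²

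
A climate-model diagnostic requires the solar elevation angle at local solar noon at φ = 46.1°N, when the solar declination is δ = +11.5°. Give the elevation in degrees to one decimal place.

At local noon the hour angle is zero, so the zenith angle equals |φ − δ| = |+46.1° − (+11.500°)| = 34.600°.
Elevation = 90° − 34.600° = 55.4°.

55.4°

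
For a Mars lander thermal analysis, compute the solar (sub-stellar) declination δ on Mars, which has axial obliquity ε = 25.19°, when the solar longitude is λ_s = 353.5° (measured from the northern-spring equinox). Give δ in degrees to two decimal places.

δ = -2.76°

sin δ = sin ε · sin λ_s = sin 25.19° × sin 353.5° = -0.048182.
δ = arcsin(-0.048182) = -2.76°.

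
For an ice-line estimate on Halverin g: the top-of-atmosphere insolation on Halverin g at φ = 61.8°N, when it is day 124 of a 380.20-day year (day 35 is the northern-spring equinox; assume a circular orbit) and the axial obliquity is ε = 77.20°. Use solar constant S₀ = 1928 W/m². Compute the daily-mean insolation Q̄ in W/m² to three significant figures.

Q̄ ≈ 1.65e+03 W/m²

Solar longitude: λ_s = 360° × (124 − 35)/380.20 = 84.271°.
sin δ = sin 77.20° × sin 84.271° = 0.97028, so δ = +75.996°.
cos H₀ = −tan(+61.8°) tan(+75.996°) = -7.4779 ≤ −1 ⇒ polar day, H₀ = π.
Bracket: H₀ sin φ sin δ + cos φ cos δ sin H₀ = 3.1416×0.88130×0.97028 + 0.47255×0.24199×0.00000 = 2.686407 + 0.000000 = 2.686407.
Q̄ = (S₀/π) × [bracket] = (1928/π) × 2.686407 = 1649 W/m².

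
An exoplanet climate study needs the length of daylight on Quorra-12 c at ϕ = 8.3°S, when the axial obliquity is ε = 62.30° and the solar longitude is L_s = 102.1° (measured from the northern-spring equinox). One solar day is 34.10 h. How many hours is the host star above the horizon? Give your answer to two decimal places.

14.28 h

Solar declination: sin δ = sin ε · sin L_s = sin 62.30° × sin 102.1° = 0.86572, so δ = +59.965°.
cos h₀ = −tan ϕ · tan δ = −tan(-8.3°) × tan(+59.965°) = 0.2523, so h₀ = 1.3157 rad = 75.38°.
Daylight = 2h₀/(2π) × 34.10 h = (1.3157/π) × 34.10 = 14.28 h.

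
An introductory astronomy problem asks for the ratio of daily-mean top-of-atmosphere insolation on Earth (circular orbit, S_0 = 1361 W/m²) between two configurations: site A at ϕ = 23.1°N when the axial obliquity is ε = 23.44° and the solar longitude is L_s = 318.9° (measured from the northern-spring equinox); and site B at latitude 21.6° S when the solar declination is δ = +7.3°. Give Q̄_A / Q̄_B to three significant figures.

— Configuration A (ϕ=+23.1°):
Solar declination: sin δ = sin ε · sin L_s = sin 23.44° × sin 318.9° = -0.26150, so δ = -15.159°.
cos h₀ = −tan(+23.1°) tan(-15.159°) = 0.1156, h₀ = 1.4550 rad.
Bracket: h₀ sin ϕ sin δ + cos ϕ cos δ sin h₀ = 1.4550×0.39234×-0.26150 + 0.91982×0.96520×0.99330 = -0.149279 + 0.881862 = 0.732583.
Q̄ = (S_0/π) × [bracket] = (1361/π) × 0.732583 = 317.37 W/m².
— Configuration B (ϕ=-21.6°):
cos h₀ = −tan(-21.6°) tan(+7.300°) = 0.0507, h₀ = 1.5201 rad.
Bracket: h₀ sin ϕ sin δ + cos ϕ cos δ sin h₀ = 1.5201×-0.36812×0.12706 + 0.92978×0.99189×0.99871 = -0.071100 + 0.921050 = 0.849950.
Q̄ = (S_0/π) × [bracket] = (1361/π) × 0.849950 = 368.22 W/m².
Ratio Q̄_A / Q̄_B = 317.37 / 368.22 = 0.8619.

Q̄_A / Q̄_B ≈ 0.862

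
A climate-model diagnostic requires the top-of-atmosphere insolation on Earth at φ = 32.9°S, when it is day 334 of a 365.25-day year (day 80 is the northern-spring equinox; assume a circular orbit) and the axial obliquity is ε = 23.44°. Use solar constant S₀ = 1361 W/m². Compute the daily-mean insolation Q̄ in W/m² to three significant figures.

Q̄ ≈ 487 W/m²

Solar longitude: λ_s = 360° × (334 − 80)/365.25 = 250.349°.
sin δ = sin 23.44° × sin 250.349° = -0.37462, so δ = -22.001°.
cos H₀ = −tan(-32.9°) tan(-22.001°) = -0.2614, H₀ = 1.8353 rad.
Bracket: H₀ sin φ sin δ + cos φ cos δ sin H₀ = 1.8353×-0.54317×-0.37462 + 0.83962×0.92718×0.96523 = 0.373451 + 0.751411 = 1.124862.
Q̄ = (S₀/π) × [bracket] = (1361/π) × 1.124862 = 487.3 W/m².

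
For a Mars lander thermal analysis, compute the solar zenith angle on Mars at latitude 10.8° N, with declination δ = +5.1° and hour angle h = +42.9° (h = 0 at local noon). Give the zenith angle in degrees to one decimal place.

cos θ_z = sin ϕ sin δ + cos ϕ cos δ cos h = 0.016657 + 0.716719 = 0.733376.
θ_z = arccos(0.733376) = 42.8°.

θ_z = 42.8°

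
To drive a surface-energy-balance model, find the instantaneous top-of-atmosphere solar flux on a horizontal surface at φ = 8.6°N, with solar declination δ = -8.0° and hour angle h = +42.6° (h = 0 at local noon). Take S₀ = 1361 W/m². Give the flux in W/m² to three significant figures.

953 W/m²

cos θ_z = sin φ sin δ + cos φ cos δ cos h = -0.020811 + 0.720738 = 0.699927.
Flux = S₀ · cos θ_z = 1361 × 0.699927 = 952.6 W/m².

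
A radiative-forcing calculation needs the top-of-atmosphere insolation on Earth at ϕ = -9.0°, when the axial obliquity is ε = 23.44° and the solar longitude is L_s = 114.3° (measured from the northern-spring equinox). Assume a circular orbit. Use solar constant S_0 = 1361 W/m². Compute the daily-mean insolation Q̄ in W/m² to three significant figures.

Solar declination: sin δ = sin ε · sin L_s = sin 23.44° × sin 114.3° = 0.36255, so δ = +21.257°.
cos h₀ = −tan(-9.0°) tan(+21.257°) = 0.0616, h₀ = 1.5091 rad.
Bracket: h₀ sin ϕ sin δ + cos ϕ cos δ sin h₀ = 1.5091×-0.15643×0.36255 + 0.98769×0.93197×0.99810 = -0.085587 + 0.918749 = 0.833162.
Q̄ = (S_0/π) × [bracket] = (1361/π) × 0.833162 = 360.9 W/m².

Q̄ ≈ 361 W/m²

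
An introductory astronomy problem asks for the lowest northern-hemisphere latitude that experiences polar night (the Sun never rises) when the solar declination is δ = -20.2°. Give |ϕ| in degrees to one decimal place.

|ϕ| = 69.8°

Polar night requires cos h₀ = −tan ϕ tan δ ≥ 1, i.e. tan ϕ tan δ ≤ −1.
The boundary is |tan ϕ| · |tan δ| = 1, so |ϕ| = 90° − |δ| = 90° − 20.2° = 69.8° in the northern hemisphere.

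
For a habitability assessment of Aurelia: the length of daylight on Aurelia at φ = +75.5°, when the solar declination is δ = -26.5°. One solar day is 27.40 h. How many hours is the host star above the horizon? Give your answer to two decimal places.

0.00 h

cos H₀ = −tan φ · tan δ = 1.9279 ≥ 1, so the host star never rises (polar night) and H₀ = 0.
Daylight = 2H₀/(2π) × 27.40 h = (0.0000/π) × 27.40 = 0.00 h.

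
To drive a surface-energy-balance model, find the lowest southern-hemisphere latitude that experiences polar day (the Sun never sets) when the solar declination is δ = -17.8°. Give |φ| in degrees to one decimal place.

Polar day requires cos H₀ = −tan φ tan δ ≤ −1, i.e. tan φ tan δ ≥ 1.
The boundary is |tan φ| · |tan δ| = 1, so |φ| = 90° − |δ| = 90° − 17.8° = 72.2° in the southern hemisphere.

|φ| = 72.2°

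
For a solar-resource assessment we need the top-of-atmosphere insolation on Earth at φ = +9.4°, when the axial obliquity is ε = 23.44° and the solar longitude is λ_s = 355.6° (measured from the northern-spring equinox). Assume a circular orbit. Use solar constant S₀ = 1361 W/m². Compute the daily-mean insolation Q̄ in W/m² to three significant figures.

Solar declination: sin δ = sin ε · sin λ_s = sin 23.44° × sin 355.6° = -0.03052, so δ = -1.749°.
cos H₀ = −tan(+9.4°) tan(-1.749°) = 0.0051, H₀ = 1.5657 rad.
Bracket: H₀ sin φ sin δ + cos φ cos δ sin H₀ = 1.5657×0.16333×-0.03052 + 0.98657×0.99953×0.99999 = -0.007805 + 0.986096 = 0.978291.
Q̄ = (S₀/π) × [bracket] = (1361/π) × 0.978291 = 423.8 W/m².

Q̄ ≈ 424 W/m²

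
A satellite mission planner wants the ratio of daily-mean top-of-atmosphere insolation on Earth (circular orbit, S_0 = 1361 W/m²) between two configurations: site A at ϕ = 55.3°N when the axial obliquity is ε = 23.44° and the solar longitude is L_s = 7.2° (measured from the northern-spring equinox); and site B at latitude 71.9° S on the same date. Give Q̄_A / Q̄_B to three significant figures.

Q̄_A / Q̄_B ≈ 2.65

— Configuration A (ϕ=+55.3°):
Solar declination: sin δ = sin ε · sin L_s = sin 23.44° × sin 7.2° = 0.04986, so δ = +2.858°.
cos h₀ = −tan(+55.3°) tan(+2.858°) = -0.0721, h₀ = 1.6429 rad.
Bracket: h₀ sin ϕ sin δ + cos ϕ cos δ sin h₀ = 1.6429×0.82214×0.04986 + 0.56928×0.99876×0.99740 = 0.067346 + 0.567096 = 0.634442.
Q̄ = (S_0/π) × [bracket] = (1361/π) × 0.634442 = 274.85 W/m².
— Configuration B (ϕ=-71.9°):
cos h₀ = −tan(-71.9°) tan(+2.858°) = 0.1527, h₀ = 1.4175 rad.
Bracket: h₀ sin ϕ sin δ + cos ϕ cos δ sin h₀ = 1.4175×-0.95052×0.04986 + 0.31068×0.99876×0.98827 = -0.067179 + 0.306655 = 0.239476.
Q̄ = (S_0/π) × [bracket] = (1361/π) × 0.239476 = 103.75 W/m².
Ratio Q̄_A / Q̄_B = 274.85 / 103.75 = 2.649.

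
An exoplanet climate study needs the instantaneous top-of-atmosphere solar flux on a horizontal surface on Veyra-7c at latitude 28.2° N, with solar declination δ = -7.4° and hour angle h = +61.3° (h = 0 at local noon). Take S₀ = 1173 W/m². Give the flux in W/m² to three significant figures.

421 W/m²

cos θ_z = sin φ sin δ + cos φ cos δ cos h = -0.060862 + 0.419698 = 0.358836.
Flux = S₀ · cos θ_z = 1173 × 0.358836 = 420.9 W/m².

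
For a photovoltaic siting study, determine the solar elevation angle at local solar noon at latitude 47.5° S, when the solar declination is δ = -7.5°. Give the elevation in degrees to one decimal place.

50.0°

At local noon the hour angle is zero, so the zenith angle equals |φ − δ| = |-47.5° − (-7.500°)| = 40.000°.
Elevation = 90° − 40.000° = 50.0°.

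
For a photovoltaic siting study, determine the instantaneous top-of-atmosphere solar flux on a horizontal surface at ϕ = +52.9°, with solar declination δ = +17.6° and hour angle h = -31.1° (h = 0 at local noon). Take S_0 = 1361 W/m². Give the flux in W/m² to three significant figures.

998 W/m²

cos θ_z = sin ϕ sin δ + cos ϕ cos δ cos h = 0.241165 + 0.492330 = 0.733495.
Flux = S_0 · cos θ_z = 1361 × 0.733495 = 998.3 W/m².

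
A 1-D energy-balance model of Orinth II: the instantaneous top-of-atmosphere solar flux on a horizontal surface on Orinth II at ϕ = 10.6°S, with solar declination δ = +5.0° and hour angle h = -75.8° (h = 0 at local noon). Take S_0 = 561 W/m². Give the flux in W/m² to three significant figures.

126 W/m²

cos θ_z = sin ϕ sin δ + cos ϕ cos δ cos h = -0.016032 + 0.240204 = 0.224172.
Flux = S_0 · cos θ_z = 561 × 0.224172 = 125.8 W/m².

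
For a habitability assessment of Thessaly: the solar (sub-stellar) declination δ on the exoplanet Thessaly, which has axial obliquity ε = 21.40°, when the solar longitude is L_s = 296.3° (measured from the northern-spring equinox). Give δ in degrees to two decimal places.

sin δ = sin ε · sin L_s = sin 21.40° × sin 296.3° = -0.327107.
δ = arcsin(-0.327107) = -19.09°.

δ = -19.09°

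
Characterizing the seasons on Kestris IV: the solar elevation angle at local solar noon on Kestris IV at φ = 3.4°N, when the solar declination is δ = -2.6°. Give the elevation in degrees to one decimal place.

At local noon the hour angle is zero, so the zenith angle equals |φ − δ| = |+3.4° − (-2.600°)| = 6.000°.
Elevation = 90° − 6.000° = 84.0°.

84.0°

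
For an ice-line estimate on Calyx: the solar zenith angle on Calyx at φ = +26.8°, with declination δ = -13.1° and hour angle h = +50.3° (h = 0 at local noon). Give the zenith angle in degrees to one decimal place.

θ_z = 63.1°

cos θ_z = sin φ sin δ + cos φ cos δ cos h = -0.102192 + 0.555317 = 0.453125.
θ_z = arccos(0.453125) = 63.1°.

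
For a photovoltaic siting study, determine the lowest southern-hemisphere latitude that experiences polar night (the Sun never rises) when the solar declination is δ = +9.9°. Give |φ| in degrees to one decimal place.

|φ| = 80.1°

Polar night requires cos H₀ = −tan φ tan δ ≥ 1, i.e. tan φ tan δ ≤ −1.
The boundary is |tan φ| · |tan δ| = 1, so |φ| = 90° − |δ| = 90° − 9.9° = 80.1° in the southern hemisphere.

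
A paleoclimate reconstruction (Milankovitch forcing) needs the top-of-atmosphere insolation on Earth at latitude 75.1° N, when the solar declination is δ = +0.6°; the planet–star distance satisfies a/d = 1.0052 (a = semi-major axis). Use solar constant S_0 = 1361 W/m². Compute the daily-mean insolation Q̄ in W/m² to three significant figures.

cos h₀ = −tan(+75.1°) tan(+0.600°) = -0.0394, h₀ = 1.6102 rad.
Bracket: h₀ sin ϕ sin δ + cos ϕ cos δ sin h₀ = 1.6102×0.96638×0.01047 + 0.25713×0.99995×0.99923 = 0.016292 + 0.256919 = 0.273211.
Inverse-square distance factor (a/d)² = 1.0052² = 1.010427.
Q̄ = (S_0/π) × 1.010427 × [bracket] = (1361/π) × 1.010427 × 0.273211 = 119.6 W/m².

Q̄ ≈ 120 W/m²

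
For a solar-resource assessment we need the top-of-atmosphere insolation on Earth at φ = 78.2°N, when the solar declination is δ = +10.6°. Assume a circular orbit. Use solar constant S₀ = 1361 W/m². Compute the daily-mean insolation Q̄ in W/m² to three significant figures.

cos H₀ = −tan(+78.2°) tan(+10.600°) = -0.8958, H₀ = 2.6811 rad.
Bracket: H₀ sin φ sin δ + cos φ cos δ sin H₀ = 2.6811×0.97887×0.18395 + 0.20450×0.98294×0.44443 = 0.482767 + 0.089335 = 0.572102.
Q̄ = (S₀/π) × [bracket] = (1361/π) × 0.572102 = 247.8 W/m².

Q̄ ≈ 248 W/m²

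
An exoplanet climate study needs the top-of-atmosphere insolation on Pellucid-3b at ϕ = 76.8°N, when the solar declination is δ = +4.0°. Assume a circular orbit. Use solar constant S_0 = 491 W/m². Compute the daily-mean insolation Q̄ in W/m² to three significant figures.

cos h₀ = −tan(+76.8°) tan(+4.000°) = -0.2981, h₀ = 1.8735 rad.
Bracket: h₀ sin ϕ sin δ + cos ϕ cos δ sin h₀ = 1.8735×0.97358×0.06976 + 0.22835×0.99756×0.95452 = 0.127242 + 0.217433 = 0.344675.
Q̄ = (S_0/π) × [bracket] = (491/π) × 0.344675 = 53.87 W/m².

Q̄ ≈ 53.9 W/m²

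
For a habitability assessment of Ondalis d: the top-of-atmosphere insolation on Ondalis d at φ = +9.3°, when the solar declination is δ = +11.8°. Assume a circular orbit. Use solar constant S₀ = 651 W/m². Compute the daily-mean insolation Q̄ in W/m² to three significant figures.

cos H₀ = −tan(+9.3°) tan(+11.800°) = -0.0342, H₀ = 1.6050 rad.
Bracket: H₀ sin φ sin δ + cos φ cos δ sin H₀ = 1.6050×0.16160×0.20450 + 0.98686×0.97887×0.99941 = 0.053041 + 0.965438 = 1.018479.
Q̄ = (S₀/π) × [bracket] = (651/π) × 1.018479 = 211.0 W/m².

Q̄ ≈ 211 W/m²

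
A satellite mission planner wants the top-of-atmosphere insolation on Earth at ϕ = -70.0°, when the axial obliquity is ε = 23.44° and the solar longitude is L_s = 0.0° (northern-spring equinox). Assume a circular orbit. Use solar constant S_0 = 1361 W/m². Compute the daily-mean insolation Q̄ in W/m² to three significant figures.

Solar declination: sin δ = sin ε · sin L_s = sin 23.44° × sin 0.0° = 0.00000, so δ = +0.000°.
cos h₀ = −tan(-70.0°) tan(+0.000°) = 0.0000, h₀ = 1.5708 rad.
Bracket: h₀ sin ϕ sin δ + cos ϕ cos δ sin h₀ = 1.5708×-0.93969×0.00000 + 0.34202×1.00000×1.00000 = -0.000000 + 0.342020 = 0.342020.
Q̄ = (S_0/π) × [bracket] = (1361/π) × 0.342020 = 148.2 W/m².

Q̄ ≈ 148 W/m²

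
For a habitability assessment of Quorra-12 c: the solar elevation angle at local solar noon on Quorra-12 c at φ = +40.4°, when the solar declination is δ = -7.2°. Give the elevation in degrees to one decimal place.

42.4°

At local noon the hour angle is zero, so the zenith angle equals |φ − δ| = |+40.4° − (-7.200°)| = 47.600°.
Elevation = 90° − 47.600° = 42.4°.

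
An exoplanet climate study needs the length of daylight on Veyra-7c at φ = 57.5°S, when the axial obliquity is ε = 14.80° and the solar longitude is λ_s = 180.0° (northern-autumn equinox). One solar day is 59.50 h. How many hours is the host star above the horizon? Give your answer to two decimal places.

Solar declination: sin δ = sin ε · sin λ_s = sin 14.80° × sin 180.0° = 0.00000, so δ = +0.000°.
cos H₀ = −tan φ · tan δ = −tan(-57.5°) × tan(+0.000°) = 0.0000, so H₀ = 1.5708 rad = 90.00°.
Daylight = 2H₀/(2π) × 59.50 h = (1.5708/π) × 59.50 = 29.75 h.

29.75 h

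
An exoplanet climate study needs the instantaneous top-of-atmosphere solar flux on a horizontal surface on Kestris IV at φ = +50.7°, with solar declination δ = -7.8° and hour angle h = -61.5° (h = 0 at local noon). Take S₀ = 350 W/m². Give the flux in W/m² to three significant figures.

cos θ_z = sin φ sin δ + cos φ cos δ cos h = -0.105022 + 0.299427 = 0.194405.
Flux = S₀ · cos θ_z = 350 × 0.194405 = 68.04 W/m².

68.0 W/m²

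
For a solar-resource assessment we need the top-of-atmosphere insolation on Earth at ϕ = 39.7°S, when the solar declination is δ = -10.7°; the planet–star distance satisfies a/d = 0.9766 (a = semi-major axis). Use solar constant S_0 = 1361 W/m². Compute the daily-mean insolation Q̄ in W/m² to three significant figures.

Q̄ ≈ 393 W/m²

cos h₀ = −tan(-39.7°) tan(-10.700°) = -0.1569, h₀ = 1.7283 rad.
Bracket: h₀ sin ϕ sin δ + cos ϕ cos δ sin h₀ = 1.7283×-0.63877×-0.18567 + 0.76940×0.98261×0.98762 = 0.204977 + 0.746661 = 0.951638.
Inverse-square distance factor (a/d)² = 0.9766² = 0.953748.
Q̄ = (S_0/π) × 0.953748 × [bracket] = (1361/π) × 0.953748 × 0.951638 = 393.2 W/m².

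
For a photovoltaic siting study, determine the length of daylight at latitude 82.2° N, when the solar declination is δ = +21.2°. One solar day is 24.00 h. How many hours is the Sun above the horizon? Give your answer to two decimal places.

24.00 h

Sunrise equation: cos h₀ = −tan ϕ · tan δ = -2.8316 ≤ −1, so the Sun never sets (polar day) and h₀ = π.
Daylight = 2h₀/(2π) × 24.00 h = (3.1416/π) × 24.00 = 24.00 h.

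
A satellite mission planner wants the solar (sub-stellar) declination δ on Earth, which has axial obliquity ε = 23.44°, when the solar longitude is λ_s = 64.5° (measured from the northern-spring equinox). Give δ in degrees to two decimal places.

sin δ = sin ε · sin λ_s = sin 23.44° × sin 64.5° = 0.359038.
δ = arcsin(0.359038) = +21.04°.

δ = +21.04°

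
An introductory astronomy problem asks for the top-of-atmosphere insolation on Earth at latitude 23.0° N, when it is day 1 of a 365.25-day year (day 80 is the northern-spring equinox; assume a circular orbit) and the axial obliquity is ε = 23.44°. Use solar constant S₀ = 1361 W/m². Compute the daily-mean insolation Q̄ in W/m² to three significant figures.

Q̄ ≈ 270 W/m²

Solar longitude: λ_s = 360° × (1 − 80)/365.25 = -77.864°, i.e. -77.864° + 360° = 282.136°.
sin δ = sin 23.44° × sin 282.136° = -0.38890, so δ = -22.886°.
cos H₀ = −tan(+23.0°) tan(-22.886°) = 0.1792, H₀ = 1.3906 rad.
Bracket: H₀ sin φ sin δ + cos φ cos δ sin H₀ = 1.3906×0.39073×-0.38890 + 0.92050×0.92128×0.98382 = -0.211308 + 0.834317 = 0.623009.
Q̄ = (S₀/π) × [bracket] = (1361/π) × 0.623009 = 269.9 W/m².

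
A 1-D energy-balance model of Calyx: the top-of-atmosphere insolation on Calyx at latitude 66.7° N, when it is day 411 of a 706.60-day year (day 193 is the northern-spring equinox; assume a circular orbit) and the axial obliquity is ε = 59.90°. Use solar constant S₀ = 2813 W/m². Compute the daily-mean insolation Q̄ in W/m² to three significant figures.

Solar longitude: λ_s = 360° × (411 − 193)/706.60 = 111.067°.
sin δ = sin 59.90° × sin 111.067° = 0.80732, so δ = +53.835°.
cos H₀ = −tan(+66.7°) tan(+53.835°) = -3.1767 ≤ −1 ⇒ polar day, H₀ = π.
Bracket: H₀ sin φ sin δ + cos φ cos δ sin H₀ = 3.1416×0.91845×0.80732 + 0.39555×0.59011×0.00000 = 2.329443 + 0.000000 = 2.329443.
Q̄ = (S₀/π) × [bracket] = (2813/π) × 2.329443 = 2086 W/m².

Q̄ ≈ 2.09e+03 W/m²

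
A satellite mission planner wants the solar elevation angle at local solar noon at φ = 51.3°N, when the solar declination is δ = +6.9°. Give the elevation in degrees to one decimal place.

At local noon the hour angle is zero, so the zenith angle equals |φ − δ| = |+51.3° − (+6.900°)| = 44.400°.
Elevation = 90° − 44.400° = 45.6°.

45.6°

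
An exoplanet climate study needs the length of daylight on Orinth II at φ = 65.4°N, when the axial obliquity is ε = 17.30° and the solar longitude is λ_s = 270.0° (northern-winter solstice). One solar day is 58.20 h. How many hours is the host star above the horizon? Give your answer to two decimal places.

Solar declination: sin δ = sin ε · sin λ_s = sin 17.30° × sin 270.0° = -0.29737, so δ = -17.300°.
cos H₀ = −tan φ · tan δ = −tan(+65.4°) × tan(-17.300°) = 0.6803, so H₀ = 0.8226 rad = 47.13°.
Daylight = 2H₀/(2π) × 58.20 h = (0.8226/π) × 58.20 = 15.24 h.

15.24 h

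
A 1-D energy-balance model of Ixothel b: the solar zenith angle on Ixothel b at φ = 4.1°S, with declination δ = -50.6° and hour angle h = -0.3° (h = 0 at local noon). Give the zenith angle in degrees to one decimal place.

cos θ_z = sin φ sin δ + cos φ cos δ cos h = 0.055248 + 0.633097 = 0.688345.
θ_z = arccos(0.688345) = 46.5°.

θ_z = 46.5°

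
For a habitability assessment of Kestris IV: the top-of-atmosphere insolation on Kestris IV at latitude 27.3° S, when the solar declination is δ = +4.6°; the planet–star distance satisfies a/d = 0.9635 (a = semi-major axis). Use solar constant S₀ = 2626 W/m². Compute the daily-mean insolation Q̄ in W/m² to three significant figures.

cos H₀ = −tan(-27.3°) tan(+4.600°) = 0.0415, H₀ = 1.5293 rad.
Bracket: H₀ sin φ sin δ + cos φ cos δ sin H₀ = 1.5293×-0.45865×0.08020 + 0.88862×0.99678×0.99914 = -0.056253 + 0.884997 = 0.828744.
Inverse-square distance factor (a/d)² = 0.9635² = 0.928332.
Q̄ = (S₀/π) × 0.928332 × [bracket] = (2626/π) × 0.928332 × 0.828744 = 643.1 W/m².

Q̄ ≈ 643 W/m²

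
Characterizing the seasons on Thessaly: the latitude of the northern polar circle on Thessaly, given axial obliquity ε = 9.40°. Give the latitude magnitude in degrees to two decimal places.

The polar circle is the lowest latitude that experiences at least one full rotation of continuous daylight at the northern-summer solstice; it lies at |ϕ| = 90° − ε = 90° − 9.40° = 80.60°.

80.60°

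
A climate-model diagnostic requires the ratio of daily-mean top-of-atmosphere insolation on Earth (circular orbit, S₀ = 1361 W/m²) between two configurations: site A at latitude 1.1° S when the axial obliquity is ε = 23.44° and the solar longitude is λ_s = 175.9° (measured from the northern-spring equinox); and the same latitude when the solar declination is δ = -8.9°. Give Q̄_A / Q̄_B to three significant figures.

— Configuration A (φ=-1.1°):
Solar declination: sin δ = sin ε · sin λ_s = sin 23.44° × sin 175.9° = 0.02844, so δ = +1.630°.
cos H₀ = −tan(-1.1°) tan(+1.630°) = 0.0005, H₀ = 1.5703 rad.
Bracket: H₀ sin φ sin δ + cos φ cos δ sin H₀ = 1.5703×-0.01920×0.02844 + 0.99982×0.99960×1.00000 = -0.000857 + 0.999420 = 0.998563.
Q̄ = (S₀/π) × [bracket] = (1361/π) × 0.998563 = 432.60 W/m².
— Configuration B (φ=-1.1°):
cos H₀ = −tan(-1.1°) tan(-8.900°) = -0.0030, H₀ = 1.5738 rad.
Bracket: H₀ sin φ sin δ + cos φ cos δ sin H₀ = 1.5738×-0.01920×-0.15471 + 0.99982×0.98796×1.00000 = 0.004675 + 0.987782 = 0.992457.
Q̄ = (S₀/π) × [bracket] = (1361/π) × 0.992457 = 429.95 W/m².
Ratio Q̄_A / Q̄_B = 432.60 / 429.95 = 1.006.

Q̄_A / Q̄_B ≈ 1.01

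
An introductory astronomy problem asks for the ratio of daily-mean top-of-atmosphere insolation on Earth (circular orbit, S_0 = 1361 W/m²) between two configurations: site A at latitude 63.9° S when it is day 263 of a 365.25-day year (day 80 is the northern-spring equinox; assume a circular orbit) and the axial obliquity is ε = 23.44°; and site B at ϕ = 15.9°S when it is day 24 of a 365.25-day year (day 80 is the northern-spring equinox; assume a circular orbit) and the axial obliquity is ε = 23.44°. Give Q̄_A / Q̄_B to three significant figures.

— Configuration A (ϕ=-63.9°):
Solar longitude: L_s = 360° × (263 − 80)/365.25 = 180.370°.
sin δ = sin 23.44° × sin 180.370° = -0.00257, so δ = -0.147°.
cos h₀ = −tan(-63.9°) tan(-0.147°) = -0.0052, h₀ = 1.5760 rad.
Bracket: h₀ sin ϕ sin δ + cos ϕ cos δ sin h₀ = 1.5760×-0.89803×-0.00257 + 0.43994×1.00000×0.99999 = 0.003637 + 0.439936 = 0.443573.
Q̄ = (S_0/π) × [bracket] = (1361/π) × 0.443573 = 192.16 W/m².
— Configuration B (ϕ=-15.9°):
Solar longitude: L_s = 360° × (24 − 80)/365.25 = -55.195°, i.e. -55.195° + 360° = 304.805°.
sin δ = sin 23.44° × sin 304.805° = -0.32662, so δ = -19.064°.
cos h₀ = −tan(-15.9°) tan(-19.064°) = -0.0984, h₀ = 1.6694 rad.
Bracket: h₀ sin ϕ sin δ + cos ϕ cos δ sin h₀ = 1.6694×-0.27396×-0.32662 + 0.96174×0.94515×0.99514 = 0.149379 + 0.904571 = 1.053950.
Q̄ = (S_0/π) × [bracket] = (1361/π) × 1.053950 = 456.59 W/m².
Ratio Q̄_A / Q̄_B = 192.16 / 456.59 = 0.4209.

Q̄_A / Q̄_B ≈ 0.421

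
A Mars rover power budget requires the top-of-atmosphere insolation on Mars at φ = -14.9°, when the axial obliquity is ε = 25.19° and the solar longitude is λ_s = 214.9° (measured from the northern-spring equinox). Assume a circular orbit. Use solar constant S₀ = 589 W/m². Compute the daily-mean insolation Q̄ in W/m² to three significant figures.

Q̄ ≈ 195 W/m²

Solar declination: sin δ = sin ε · sin λ_s = sin 25.19° × sin 214.9° = -0.24352, so δ = -14.094°.
cos H₀ = −tan(-14.9°) tan(-14.094°) = -0.0668, H₀ = 1.6377 rad.
Bracket: H₀ sin φ sin δ + cos φ cos δ sin H₀ = 1.6377×-0.25713×-0.24352 + 0.96638×0.96990×0.99777 = 0.102547 + 0.935202 = 1.037749.
Q̄ = (S₀/π) × [bracket] = (589/π) × 1.037749 = 194.6 W/m².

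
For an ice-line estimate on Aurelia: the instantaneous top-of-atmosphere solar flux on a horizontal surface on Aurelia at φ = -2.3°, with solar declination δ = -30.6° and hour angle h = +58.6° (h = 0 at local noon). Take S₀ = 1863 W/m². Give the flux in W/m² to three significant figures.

cos θ_z = sin φ sin δ + cos φ cos δ cos h = 0.020429 + 0.448094 = 0.468523.
Flux = S₀ · cos θ_z = 1863 × 0.468523 = 872.9 W/m².

873 W/m²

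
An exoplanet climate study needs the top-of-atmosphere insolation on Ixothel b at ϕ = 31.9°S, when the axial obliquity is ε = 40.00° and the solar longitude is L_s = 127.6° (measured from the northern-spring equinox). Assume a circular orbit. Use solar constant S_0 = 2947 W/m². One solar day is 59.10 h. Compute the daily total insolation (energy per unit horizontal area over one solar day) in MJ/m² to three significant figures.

71.5 MJ/m²

Solar declination: sin δ = sin ε · sin L_s = sin 40.00° × sin 127.6° = 0.50927, so δ = +30.615°.
cos h₀ = −tan(-31.9°) tan(+30.615°) = 0.3683, h₀ = 1.1936 rad.
Bracket: h₀ sin ϕ sin δ + cos ϕ cos δ sin h₀ = 1.1936×-0.52844×0.50927 + 0.84897×0.86060×0.92969 = -0.321220 + 0.679253 = 0.358033.
Q̄ = (S_0/π) × [bracket] = (2947/π) × 0.358033 = 335.86 W/m².
Daily total = Q̄ × 59.10 h × 3600 s/h = 335.86 × 59.10 × 3600 / 10⁶ = 71.46 MJ/m².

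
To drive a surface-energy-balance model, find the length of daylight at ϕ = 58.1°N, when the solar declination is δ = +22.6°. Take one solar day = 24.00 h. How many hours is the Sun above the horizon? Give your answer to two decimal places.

17.60 h

cos h₀ = −tan ϕ · tan δ = −tan(+58.1°) × tan(+22.600°) = -0.6687, so h₀ = 2.3033 rad = 131.97°.
Daylight = 2h₀/(2π) × 24.00 h = (2.3033/π) × 24.00 = 17.60 h.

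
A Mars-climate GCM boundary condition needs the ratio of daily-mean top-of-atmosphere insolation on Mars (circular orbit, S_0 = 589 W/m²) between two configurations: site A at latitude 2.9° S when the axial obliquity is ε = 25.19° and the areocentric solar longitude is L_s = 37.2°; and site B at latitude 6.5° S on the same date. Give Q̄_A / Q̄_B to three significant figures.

Q̄_A / Q̄_B ≈ 1.03

— Configuration A (ϕ=-2.9°):
sin δ = sin 25.19° × sin 37.2° = 0.25733, so δ = +14.912°.
cos h₀ = −tan(-2.9°) tan(+14.912°) = 0.0135, h₀ = 1.5573 rad.
Bracket: h₀ sin ϕ sin δ + cos ϕ cos δ sin h₀ = 1.5573×-0.05059×0.25733 + 0.99872×0.96632×0.99991 = -0.020273 + 0.964996 = 0.944723.
Q̄ = (S_0/π) × [bracket] = (589/π) × 0.944723 = 177.12 W/m².
— Configuration B (ϕ=-6.5°):
cos h₀ = −tan(-6.5°) tan(+14.912°) = 0.0303, h₀ = 1.5405 rad.
Bracket: h₀ sin ϕ sin δ + cos ϕ cos δ sin h₀ = 1.5405×-0.11320×0.25733 + 0.99357×0.96632×0.99954 = -0.044874 + 0.959665 = 0.914791.
Q̄ = (S_0/π) × [bracket] = (589/π) × 0.914791 = 171.51 W/m².
Ratio Q̄_A / Q̄_B = 177.12 / 171.51 = 1.033.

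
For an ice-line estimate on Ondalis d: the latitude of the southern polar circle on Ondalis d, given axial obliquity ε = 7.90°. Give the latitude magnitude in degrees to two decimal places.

82.10°

The polar circle is the lowest latitude that experiences at least one full rotation of continuous darkness at the northern-summer solstice; it lies at |ϕ| = 90° − ε = 90° − 7.90° = 82.10°.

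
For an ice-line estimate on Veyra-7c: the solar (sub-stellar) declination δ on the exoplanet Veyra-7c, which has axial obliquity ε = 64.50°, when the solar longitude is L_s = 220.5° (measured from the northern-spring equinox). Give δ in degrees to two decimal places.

sin δ = sin ε · sin L_s = sin 64.50° × sin 220.5° = -0.586182.
δ = arcsin(-0.586182) = -35.89°.

δ = -35.89°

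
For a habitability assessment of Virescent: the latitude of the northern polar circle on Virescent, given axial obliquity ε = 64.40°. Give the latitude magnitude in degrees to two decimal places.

The polar circle is the lowest latitude that experiences at least one full rotation of continuous daylight at the northern-summer solstice; it lies at |φ| = 90° − ε = 90° − 64.40° = 25.60°.

25.60°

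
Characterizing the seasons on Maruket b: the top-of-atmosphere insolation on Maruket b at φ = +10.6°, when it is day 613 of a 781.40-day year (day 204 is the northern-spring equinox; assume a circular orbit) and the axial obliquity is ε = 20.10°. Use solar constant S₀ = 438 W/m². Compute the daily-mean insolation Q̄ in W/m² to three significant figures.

Q̄ ≈ 135 W/m²

Solar longitude: λ_s = 360° × (613 − 204)/781.40 = 188.431°.
sin δ = sin 20.10° × sin 188.431° = -0.05039, so δ = -2.888°.
cos H₀ = −tan(+10.6°) tan(-2.888°) = 0.0094, H₀ = 1.5614 rad.
Bracket: H₀ sin φ sin δ + cos φ cos δ sin H₀ = 1.5614×0.18395×-0.05039 + 0.98294×0.99873×0.99996 = -0.014473 + 0.981652 = 0.967179.
Q̄ = (S₀/π) × [bracket] = (438/π) × 0.967179 = 134.8 W/m².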